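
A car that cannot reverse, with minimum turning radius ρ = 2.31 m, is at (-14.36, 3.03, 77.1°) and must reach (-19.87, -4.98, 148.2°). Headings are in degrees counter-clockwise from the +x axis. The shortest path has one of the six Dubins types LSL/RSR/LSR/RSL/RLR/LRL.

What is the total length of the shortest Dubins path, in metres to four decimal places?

Let ψ = atan2(Δy, Δx) = atan2(-8.01, -5.51) = -124.5237° be the start→goal bearing.
Normalize: d = |goal − start| / ρ = 9.722150/2.31 = 4.208723, α = (θ_start − ψ) mod 360° = 201.6237° = 3.518997 rad, β = (θ_goal − ψ) mod 360° = 272.7237° = 4.759926 rad.
Common terms: sin α = -0.368509, cos α = -0.929624, sin β = -0.998870, cos β = 0.047520, cos(α−β) = 0.323917, d² = 17.713349. Work in radians in the unit-radius frame; every candidate has L = ρ·(t + p + q).
LSL: p² = 2 + d² − 2cos(α−β) + 2d(sin α − sin β) = 24.371545; p = √p² = 4.936755; φ = atan2(cos β − cos α, d + sin α − sin β) = 0.199248 rad; t = (φ − α) mod 2π = 2.963436 rad, q = (β − φ) mod 2π = 4.560678 rad → L = 2.31·(2.963436 + 4.936755 + 4.560678) = 2.31·12.460869 = 28.784607 m
RSR: p² = 2 + d² − 2cos(α−β) + 2d(sin β − sin α) = 13.759483; p = √p² = 3.709378; φ = atan2(cos α − cos β, d − sin α + sin β) = -0.266571 rad; t = (α − φ) mod 2π = 3.785569 rad, q = (φ − β) mod 2π = 1.256688 rad → L = 2.31·(3.785569 + 3.709378 + 1.256688) = 2.31·8.751634 = 20.216274 m
LSR: p² = d² − 2 + 2cos(α−β) + 2d(sin α + sin β) = 4.851341; p = √p² = 2.202576; φ = atan2(−cos α − cos β, d + sin α + sin β) − atan2(−2, p) = 1.038252 rad; t = (φ − α) mod 2π = 3.802440 rad, q = (φ − β) mod 2π = 2.561511 rad → L = 2.31·(3.802440 + 2.202576 + 2.561511) = 2.31·8.566526 = 19.788676 m
RSL: p² = d² − 2 + 2cos(α−β) − 2d(sin α + sin β) = 27.871026; p = √p² = 5.279302; φ = atan2(cos α + cos β, d − sin α − sin β) − atan2(2, p) = -0.519025 rad; t = (α − φ) mod 2π = 4.038022 rad, q = (β − φ) mod 2π = 5.278951 rad → L = 2.31·(4.038022 + 5.279302 + 5.278951) = 2.31·14.596275 = 33.717396 m
RLR: c = (6 − d² + 2cos(α−β) + 2d(sin α − sin β))/8 = -0.719935; p = 2π − arccos c = 3.908680 rad; φ = atan2(cos α − cos β, d − sin α + sin β) = -0.266571 rad; t = (α − φ + p/2) mod 2π = 5.739908 rad, q = (α − β − t + p) mod 2π = 3.211028 rad → L = 2.31·(5.739908 + 3.908680 + 3.211028) = 2.31·12.859616 = 29.705713 m
LRL: c = (6 − d² + 2cos(α−β) − 2d(sin α − sin β))/8 = -2.046443, |c| > 1 → infeasible
Shortest: LSR with L = 19.788676 m ≈ 19.7887 m

19.7887 m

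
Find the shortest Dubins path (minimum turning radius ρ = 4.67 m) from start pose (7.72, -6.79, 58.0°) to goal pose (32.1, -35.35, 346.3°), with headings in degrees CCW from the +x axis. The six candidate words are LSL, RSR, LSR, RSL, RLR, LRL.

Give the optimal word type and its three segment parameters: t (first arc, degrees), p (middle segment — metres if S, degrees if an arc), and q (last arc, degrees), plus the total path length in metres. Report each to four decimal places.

RSL: t = 120.8876°, p = 28.9904 m, q = 49.1876°, L = 42.8527 m

Let ψ = atan2(Δy, Δx) = atan2(-28.56, 24.38) = -49.5146° be the start→goal bearing.
Normalize: d = |goal − start| / ρ = 37.550739/4.67 = 8.040843, α = (θ_start − ψ) mod 360° = 107.5146° = 1.876483 rad, β = (θ_goal − ψ) mod 360° = 35.8146° = 0.625082 rad.
Common terms: sin α = 0.953641, cos α = -0.300948, sin β = 0.585164, cos β = 0.810915, cos(α−β) = 0.313992, d² = 64.655164. Work in radians in the unit-radius frame; every candidate has L = ρ·(t + p + q).
LSL: p² = 2 + d² − 2cos(α−β) + 2d(sin α − sin β) = 71.952908; p = √p² = 8.482506; φ = atan2(cos β − cos α, d + sin α − sin β) = 0.131455 rad; t = (φ − α) mod 2π = 4.538158 rad, q = (β − φ) mod 2π = 0.493626 rad → L = 4.67·(4.538158 + 8.482506 + 0.493626) = 4.67·13.514290 = 63.111735 m
RSR: p² = 2 + d² − 2cos(α−β) + 2d(sin β − sin α) = 60.101450; p = √p² = 7.752512; φ = atan2(cos α − cos β, d − sin α + sin β) = -0.143916 rad; t = (α − φ) mod 2π = 2.020399 rad, q = (φ − β) mod 2π = 5.514187 rad → L = 4.67·(2.020399 + 7.752512 + 5.514187) = 4.67·15.287099 = 71.390752 m
LSR: p² = d² − 2 + 2cos(α−β) + 2d(sin α + sin β) = 88.029716; p = √p² = 9.382415; φ = atan2(−cos α − cos β, d + sin α + sin β) − atan2(−2, p) = 0.156837 rad; t = (φ − α) mod 2π = 4.563539 rad, q = (φ − β) mod 2π = 5.814940 rad → L = 4.67·(4.563539 + 9.382415 + 5.814940) = 4.67·19.760895 = 92.283380 m
RSL: p² = d² − 2 + 2cos(α−β) − 2d(sin α + sin β) = 38.536581; p = √p² = 6.207784; φ = atan2(cos α + cos β, d − sin α − sin β) − atan2(2, p) = -0.233404 rad; t = (α − φ) mod 2π = 2.109887 rad, q = (β − φ) mod 2π = 0.858486 rad → L = 4.67·(2.109887 + 6.207784 + 0.858486) = 4.67·9.176157 = 42.852653 m
RLR: c = (6 − d² + 2cos(α−β) + 2d(sin α − sin β))/8 = -6.512681, |c| > 1 → infeasible
LRL: c = (6 − d² + 2cos(α−β) − 2d(sin α − sin β))/8 = -7.994114, |c| > 1 → infeasible
Shortest: RSL with L = 42.852653 m ≈ 42.8527 m
Convert RSL to answer units (arcs ×180/π): t = 2.109887·180/π = 120.8876°, p = ρ·p = 4.67·6.207784 = 28.9904 m, q = 0.858486·180/π = 49.1876°, L = 42.8527 m.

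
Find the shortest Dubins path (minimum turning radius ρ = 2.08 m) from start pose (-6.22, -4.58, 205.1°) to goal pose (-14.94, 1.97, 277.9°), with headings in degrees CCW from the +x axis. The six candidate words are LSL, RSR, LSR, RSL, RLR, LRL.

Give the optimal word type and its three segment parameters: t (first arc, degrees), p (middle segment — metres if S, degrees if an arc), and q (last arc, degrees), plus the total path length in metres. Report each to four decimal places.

Let ψ = atan2(Δy, Δx) = atan2(6.55, -8.72) = 143.0881° be the start→goal bearing.
Normalize: d = |goal − start| / ρ = 10.906003/2.08 = 5.243271, α = (θ_start − ψ) mod 360° = 62.0119° = 1.082312 rad, β = (θ_goal − ψ) mod 360° = 134.8119° = 2.352912 rad.
Common terms: sin α = 0.883045, cos α = 0.469288, sin β = 0.709424, cos β = -0.704782, cos(α−β) = 0.295708, d² = 27.491887. Work in radians in the unit-radius frame; every candidate has L = ρ·(t + p + q).
LSL: p² = 2 + d² − 2cos(α−β) + 2d(sin α − sin β) = 30.721157; p = √p² = 5.542667; φ = atan2(cos β − cos α, d + sin α − sin β) = -0.213441 rad; t = (φ − α) mod 2π = 4.987432 rad, q = (β − φ) mod 2π = 2.566353 rad → L = 2.08·(4.987432 + 5.542667 + 2.566353) = 2.08·13.096452 = 27.240620 m
RSR: p² = 2 + d² − 2cos(α−β) + 2d(sin β − sin α) = 27.079785; p = √p² = 5.203824; φ = atan2(cos α − cos β, d − sin α + sin β) = 0.227576 rad; t = (α − φ) mod 2π = 0.854736 rad, q = (φ − β) mod 2π = 4.157849 rad → L = 2.08·(0.854736 + 5.203824 + 4.157849) = 2.08·10.216410 = 21.250132 m
LSR: p² = d² − 2 + 2cos(α−β) + 2d(sin α + sin β) = 42.782799; p = √p² = 6.540856; φ = atan2(−cos α − cos β, d + sin α + sin β) − atan2(−2, p) = 0.331179 rad; t = (φ − α) mod 2π = 5.532052 rad, q = (φ − β) mod 2π = 4.261452 rad → L = 2.08·(5.532052 + 6.540856 + 4.261452) = 2.08·16.334361 = 33.975470 m
RSL: p² = d² − 2 + 2cos(α−β) − 2d(sin α + sin β) = 9.383808; p = √p² = 3.063300; φ = atan2(cos α + cos β, d − sin α − sin β) − atan2(2, p) = -0.642820 rad; t = (α − φ) mod 2π = 1.725132 rad, q = (β − φ) mod 2π = 2.995732 rad → L = 2.08·(1.725132 + 3.063300 + 2.995732) = 2.08·7.784165 = 16.191063 m
RLR: c = (6 − d² + 2cos(α−β) + 2d(sin α − sin β))/8 = -2.384973, |c| > 1 → infeasible
LRL: c = (6 − d² + 2cos(α−β) − 2d(sin α − sin β))/8 = -2.840145, |c| > 1 → infeasible
Shortest: RSL with L = 16.191063 m ≈ 16.1911 m
Convert RSL to answer units (arcs ×180/π): t = 1.725132·180/π = 98.8428°, p = ρ·p = 2.08·3.063300 = 6.3717 m, q = 2.995732·180/π = 171.6428°, L = 16.1911 m.

RSL: t = 98.8428°, p = 6.3717 m, q = 171.6428°, L = 16.1911 m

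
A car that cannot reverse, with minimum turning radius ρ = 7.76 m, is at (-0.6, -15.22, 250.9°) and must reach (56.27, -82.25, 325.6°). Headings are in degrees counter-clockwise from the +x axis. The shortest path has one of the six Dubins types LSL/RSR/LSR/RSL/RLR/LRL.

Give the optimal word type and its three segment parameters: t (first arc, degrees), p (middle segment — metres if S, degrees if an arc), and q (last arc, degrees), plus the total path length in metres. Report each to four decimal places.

Let ψ = atan2(Δy, Δx) = atan2(-67.03, 56.87) = -49.6879° be the start→goal bearing.
Normalize: d = |goal − start| / ρ = 87.904595/7.76 = 11.327912, α = (θ_start − ψ) mod 360° = 300.5879° = 5.246248 rad, β = (θ_goal − ψ) mod 360° = 15.2879° = 0.266823 rad.
Common terms: sin α = -0.860850, cos α = 0.508859, sin β = 0.263669, cos β = 0.964613, cos(α−β) = 0.263873, d² = 128.321584. Work in radians in the unit-radius frame; every candidate has L = ρ·(t + p + q).
LSL: p² = 2 + d² − 2cos(α−β) + 2d(sin α − sin β) = 104.316945; p = √p² = 10.213567; φ = atan2(cos β − cos α, d + sin α − sin β) = 0.044637 rad; t = (φ − α) mod 2π = 1.081575 rad, q = (β − φ) mod 2π = 0.222186 rad → L = 7.76·(1.081575 + 10.213567 + 0.222186) = 7.76·11.517328 = 89.374463 m
RSR: p² = 2 + d² − 2cos(α−β) + 2d(sin β − sin α) = 155.270731; p = √p² = 12.460768; φ = atan2(cos α − cos β, d − sin α + sin β) = -0.036583 rad; t = (α − φ) mod 2π = 5.282831 rad, q = (φ − β) mod 2π = 5.979779 rad → L = 7.76·(5.282831 + 12.460768 + 5.979779) = 7.76·23.723377 = 184.093408 m
LSR: p² = d² − 2 + 2cos(α−β) + 2d(sin α + sin β) = 113.319697; p = √p² = 10.645172; φ = atan2(−cos α − cos β, d + sin α + sin β) − atan2(−2, p) = 0.049254 rad; t = (φ − α) mod 2π = 1.086191 rad, q = (φ − β) mod 2π = 6.065616 rad → L = 7.76·(1.086191 + 10.645172 + 6.065616) = 7.76·17.796979 = 138.104559 m
RSL: p² = d² − 2 + 2cos(α−β) − 2d(sin α + sin β) = 140.378963; p = √p² = 11.848163; φ = atan2(cos α + cos β, d − sin α − sin β) − atan2(2, p) = -0.044289 rad; t = (α − φ) mod 2π = 5.290536 rad, q = (β − φ) mod 2π = 0.311112 rad → L = 7.76·(5.290536 + 11.848163 + 0.311112) = 7.76·17.449811 = 135.410535 m
RLR: c = (6 − d² + 2cos(α−β) + 2d(sin α − sin β))/8 = -18.408841, |c| > 1 → infeasible
LRL: c = (6 − d² + 2cos(α−β) − 2d(sin α − sin β))/8 = -12.039618, |c| > 1 → infeasible
Shortest: LSL with L = 89.374463 m ≈ 89.3745 m
Convert LSL to answer units (arcs ×180/π): t = 1.081575·180/π = 61.9697°, p = ρ·p = 7.76·10.213567 = 79.2573 m, q = 0.222186·180/π = 12.7303°, L = 89.3745 m.

LSL: t = 61.9697°, p = 79.2573 m, q = 12.7303°, L = 89.3745 m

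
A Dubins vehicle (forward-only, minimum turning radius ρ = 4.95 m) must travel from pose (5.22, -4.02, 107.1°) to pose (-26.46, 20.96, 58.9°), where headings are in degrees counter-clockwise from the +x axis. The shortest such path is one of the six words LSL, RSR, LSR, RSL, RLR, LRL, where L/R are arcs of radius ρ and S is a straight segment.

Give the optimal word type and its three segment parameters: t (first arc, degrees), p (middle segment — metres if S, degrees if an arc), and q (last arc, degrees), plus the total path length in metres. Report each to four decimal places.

LSR: t = 43.9463°, p = 31.4315 m, q = 92.1463°, L = 43.1890 m

Let ψ = atan2(Δy, Δx) = atan2(24.98, -31.68) = 141.7439° be the start→goal bearing.
Normalize: d = |goal − start| / ρ = 40.343807/4.95 = 8.150264, α = (θ_start − ψ) mod 360° = 325.3561° = 5.678536 rad, β = (θ_goal − ψ) mod 360° = 277.1561° = 4.837287 rad.
Common terms: sin α = -0.568474, cos α = 0.822701, sin β = -0.992210, cos β = 0.124574, cos(α−β) = 0.666532, d² = 66.426805. Work in radians in the unit-radius frame; every candidate has L = ρ·(t + p + q).
LSL: p² = 2 + d² − 2cos(α−β) + 2d(sin α − sin β) = 74.000871; p = √p² = 8.602376; φ = atan2(cos β − cos α, d + sin α − sin β) = -0.081245 rad; t = (φ − α) mod 2π = 0.523405 rad, q = (β − φ) mod 2π = 4.918532 rad → L = 4.95·(0.523405 + 8.602376 + 4.918532) = 4.95·14.044313 = 69.519347 m
RSR: p² = 2 + d² − 2cos(α−β) + 2d(sin β − sin α) = 60.186610; p = √p² = 7.758003; φ = atan2(cos α − cos β, d − sin α + sin β) = 0.090110 rad; t = (α − φ) mod 2π = 5.588426 rad, q = (φ − β) mod 2π = 1.536008 rad → L = 4.95·(5.588426 + 7.758003 + 1.536008) = 4.95·14.882437 = 73.668063 m
LSR: p² = d² − 2 + 2cos(α−β) + 2d(sin α + sin β) = 40.319895; p = √p² = 6.349795; φ = atan2(−cos α − cos β, d + sin α + sin β) − atan2(−2, p) = 0.162359 rad; t = (φ − α) mod 2π = 0.767008 rad, q = (φ − β) mod 2π = 1.608257 rad → L = 4.95·(0.767008 + 6.349795 + 1.608257) = 4.95·8.725060 = 43.189049 m
RSL: p² = d² − 2 + 2cos(α−β) − 2d(sin α + sin β) = 91.199846; p = √p² = 9.549861; φ = atan2(cos α + cos β, d − sin α − sin β) − atan2(2, p) = -0.109204 rad; t = (α − φ) mod 2π = 5.787740 rad, q = (β − φ) mod 2π = 4.946491 rad → L = 4.95·(5.787740 + 9.549861 + 4.946491) = 4.95·20.284092 = 100.406255 m
RLR: c = (6 − d² + 2cos(α−β) + 2d(sin α − sin β))/8 = -6.523326, |c| > 1 → infeasible
LRL: c = (6 − d² + 2cos(α−β) − 2d(sin α − sin β))/8 = -8.250109, |c| > 1 → infeasible
Shortest: LSR with L = 43.189049 m ≈ 43.1890 m
Convert LSR to answer units (arcs ×180/π): t = 0.767008·180/π = 43.9463°, p = ρ·p = 4.95·6.349795 = 31.4315 m, q = 1.608257·180/π = 92.1463°, L = 43.1890 m.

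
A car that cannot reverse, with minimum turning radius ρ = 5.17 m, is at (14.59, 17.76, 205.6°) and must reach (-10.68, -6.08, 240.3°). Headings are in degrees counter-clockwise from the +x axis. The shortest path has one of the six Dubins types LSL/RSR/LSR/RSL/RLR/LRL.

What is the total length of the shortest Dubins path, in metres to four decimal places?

34.7884 m

Let ψ = atan2(Δy, Δx) = atan2(-23.84, -25.27) = -136.6679° be the start→goal bearing.
Normalize: d = |goal − start| / ρ = 34.740733/5.17 = 6.719677, α = (θ_start − ψ) mod 360° = 342.2679° = 5.973702 rad, β = (θ_goal − ψ) mod 360° = 16.9679° = 0.296145 rad.
Common terms: sin α = -0.304567, cos α = 0.952491, sin β = 0.291836, cos β = 0.956468, cos(α−β) = 0.822144, d² = 45.154065. Work in radians in the unit-radius frame; every candidate has L = ρ·(t + p + q).
LSL: p² = 2 + d² − 2cos(α−β) + 2d(sin α − sin β) = 37.494511; p = √p² = 6.123276; φ = atan2(cos β − cos α, d + sin α − sin β) = 0.000650 rad; t = (φ − α) mod 2π = 0.310133 rad, q = (β − φ) mod 2π = 0.295496 rad → L = 5.17·(0.310133 + 6.123276 + 0.295496) = 5.17·6.728905 = 34.788441 m
RSR: p² = 2 + d² − 2cos(α−β) + 2d(sin β − sin α) = 53.525044; p = √p² = 7.316081; φ = atan2(cos α − cos β, d − sin α + sin β) = -0.000544 rad; t = (α − φ) mod 2π = 5.974245 rad, q = (φ − β) mod 2π = 5.986496 rad → L = 5.17·(5.974245 + 7.316081 + 5.986496) = 5.17·19.276823 = 99.661173 m
LSR: p² = d² − 2 + 2cos(α−β) + 2d(sin α + sin β) = 44.627252; p = √p² = 6.680363; φ = atan2(−cos α − cos β, d + sin α + sin β) − atan2(−2, p) = 0.013601 rad; t = (φ − α) mod 2π = 0.323085 rad, q = (φ − β) mod 2π = 6.000641 rad → L = 5.17·(0.323085 + 6.680363 + 6.000641) = 5.17·13.004088 = 67.231137 m
RSL: p² = d² − 2 + 2cos(α−β) − 2d(sin α + sin β) = 44.969455; p = √p² = 6.705927; φ = atan2(cos α + cos β, d − sin α − sin β) − atan2(2, p) = -0.013549 rad; t = (α − φ) mod 2π = 5.987251 rad, q = (β − φ) mod 2π = 0.309695 rad → L = 5.17·(5.987251 + 6.705927 + 0.309695) = 5.17·13.002872 = 67.224849 m
RLR: c = (6 − d² + 2cos(α−β) + 2d(sin α − sin β))/8 = -5.690631, |c| > 1 → infeasible
LRL: c = (6 − d² + 2cos(α−β) − 2d(sin α − sin β))/8 = -3.686814, |c| > 1 → infeasible
Shortest: LSL with L = 34.788441 m ≈ 34.7884 m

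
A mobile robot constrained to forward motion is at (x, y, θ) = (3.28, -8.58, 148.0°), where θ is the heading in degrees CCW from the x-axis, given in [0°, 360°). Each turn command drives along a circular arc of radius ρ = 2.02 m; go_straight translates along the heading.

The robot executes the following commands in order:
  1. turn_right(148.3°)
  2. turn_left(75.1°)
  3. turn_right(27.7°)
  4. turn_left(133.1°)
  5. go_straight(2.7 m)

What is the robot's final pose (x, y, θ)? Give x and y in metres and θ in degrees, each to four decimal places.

set_pose: (x, y, θ) = (3.2800, -8.5800, 148.0000°), ρ = 2.02
turn_right(148.3°): centre at ρ to the right, rotate −148.3° → (4.3610, -4.8470, -0.3000° ≡ 359.7000°)
turn_left(75.1°): centre at ρ to the left, rotate +75.1° → (6.3209, -3.3566, 434.8000° ≡ 74.8000°)
turn_right(27.7°): centre at ρ to the right, rotate −27.7° → (6.7905, -2.5112, 47.1000°)
turn_left(133.1°): centre at ρ to the left, rotate +133.1° → (5.3037, 0.8839, 180.2000°)
go_straight(2.7): x += 2.7·cos θ, y += 2.7·sin θ → (2.6037, 0.8744, 180.2000°)

(2.6037, 0.8744, 180.2000°)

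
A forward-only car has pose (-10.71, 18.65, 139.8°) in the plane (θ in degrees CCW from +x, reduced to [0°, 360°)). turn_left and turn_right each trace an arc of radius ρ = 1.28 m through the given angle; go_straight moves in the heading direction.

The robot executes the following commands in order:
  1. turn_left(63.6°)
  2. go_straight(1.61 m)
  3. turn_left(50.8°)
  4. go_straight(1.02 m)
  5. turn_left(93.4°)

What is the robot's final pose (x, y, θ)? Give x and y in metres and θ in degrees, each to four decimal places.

(-13.5664, 14.8013, 347.6000°)

set_pose: (x, y, θ) = (-10.7100, 18.6500, 139.8000°), ρ = 1.28
turn_left(63.6°): centre at ρ to the left, rotate +63.6° → (-12.0445, 18.8471, 203.4000°)
go_straight(1.61): x += 1.61·cos θ, y += 1.61·sin θ → (-13.5221, 18.2077, 203.4000°)
turn_left(50.8°): centre at ρ to the left, rotate +50.8° → (-14.2454, 17.3815, 254.2000°)
go_straight(1.02): x += 1.02·cos θ, y += 1.02·sin θ → (-14.5231, 16.4000, 254.2000°)
turn_left(93.4°): centre at ρ to the left, rotate +93.4° → (-13.5664, 14.8013, 347.6000°)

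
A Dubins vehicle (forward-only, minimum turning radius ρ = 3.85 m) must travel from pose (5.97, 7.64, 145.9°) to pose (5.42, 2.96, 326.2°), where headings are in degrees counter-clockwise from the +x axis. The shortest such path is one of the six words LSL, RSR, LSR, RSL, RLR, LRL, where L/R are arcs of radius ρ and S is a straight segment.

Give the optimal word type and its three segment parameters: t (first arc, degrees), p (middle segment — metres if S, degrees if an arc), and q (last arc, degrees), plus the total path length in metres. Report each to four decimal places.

Let ψ = atan2(Δy, Δx) = atan2(-4.68, -0.55) = -96.7027° be the start→goal bearing.
Normalize: d = |goal − start| / ρ = 4.712208/3.85 = 1.223950, α = (θ_start − ψ) mod 360° = 242.6027° = 4.234216 rad, β = (θ_goal − ψ) mod 360° = 62.9027° = 1.097860 rad.
Common terms: sin α = -0.887837, cos α = -0.460157, sin β = 0.890235, cos β = 0.455502, cos(α−β) = -0.999986, d² = 1.498054. Work in radians in the unit-radius frame; every candidate has L = ρ·(t + p + q).
LSL: p² = 2 + d² − 2cos(α−β) + 2d(sin α − sin β) = 1.145484; p = √p² = 1.070273; φ = atan2(cos β − cos α, d + sin α − sin β) = 2.115002 rad; t = (φ − α) mod 2π = 4.163971 rad, q = (β − φ) mod 2π = 5.266043 rad → L = 3.85·(4.163971 + 1.070273 + 5.266043) = 3.85·10.500287 = 40.426104 m
RSR: p² = 2 + d² − 2cos(α−β) + 2d(sin β − sin α) = 9.850568; p = √p² = 3.138562; φ = atan2(cos α − cos β, d − sin α + sin β) = -0.296051 rad; t = (α − φ) mod 2π = 4.530267 rad, q = (φ − β) mod 2π = 4.889275 rad → L = 3.85·(4.530267 + 3.138562 + 4.889275) = 3.85·12.558103 = 48.348698 m
LSR: p² = d² − 2 + 2cos(α−β) + 2d(sin α + sin β) = -2.496051 < 0 → infeasible
RSL: p² = d² − 2 + 2cos(α−β) − 2d(sin α + sin β) = -2.507787 < 0 → infeasible
RLR: c = (6 − d² + 2cos(α−β) + 2d(sin α − sin β))/8 = -0.231321; p = 2π − arccos c = 4.478954 rad; φ = atan2(cos α − cos β, d − sin α + sin β) = -0.296051 rad; t = (α − φ + p/2) mod 2π = 0.486559 rad, q = (α − β − t + p) mod 2π = 0.845566 rad → L = 3.85·(0.486559 + 4.478954 + 0.845566) = 3.85·5.811079 = 22.372653 m
LRL: c = (6 − d² + 2cos(α−β) − 2d(sin α − sin β))/8 = 0.856814; p = 2π − arccos c = 5.741449 rad; φ = atan2(cos β − cos α, d + sin α − sin β) = 2.115002 rad; t = (φ − α + p/2) mod 2π = 0.751510 rad, q = (β − α − t + p) mod 2π = 1.853582 rad → L = 3.85·(0.751510 + 5.741449 + 1.853582) = 3.85·8.346541 = 32.134181 m
Shortest: RLR with L = 22.372653 m ≈ 22.3727 m
Convert RLR to answer units (arcs ×180/π): t = 0.486559·180/π = 27.8778°, p = 4.478954·180/π = 256.6251°, q = 0.845566·180/π = 48.4474°, L = 22.3727 m.

RLR: t = 27.8778°, p = 256.6251°, q = 48.4474°, L = 22.3727 m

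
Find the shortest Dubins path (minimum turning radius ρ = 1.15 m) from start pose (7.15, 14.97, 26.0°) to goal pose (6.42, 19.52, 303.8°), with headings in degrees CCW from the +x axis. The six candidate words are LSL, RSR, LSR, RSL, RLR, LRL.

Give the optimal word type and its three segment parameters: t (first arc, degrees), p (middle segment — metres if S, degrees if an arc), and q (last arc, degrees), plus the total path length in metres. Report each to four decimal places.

LSR: t = 134.0256°, p = 2.0931 m, q = 216.2256°, L = 9.1231 m

Let ψ = atan2(Δy, Δx) = atan2(4.55, -0.73) = 99.1148° be the start→goal bearing.
Normalize: d = |goal − start| / ρ = 4.608188/1.15 = 4.007120, α = (θ_start − ψ) mod 360° = 286.8852° = 5.007091 rad, β = (θ_goal − ψ) mod 360° = 204.6852° = 3.572430 rad.
Common terms: sin α = -0.956889, cos α = 0.290455, sin β = -0.417632, cos β = -0.908616, cos(α−β) = 0.135716, d² = 16.057013. Work in radians in the unit-radius frame; every candidate has L = ρ·(t + p + q).
LSL: p² = 2 + d² − 2cos(α−β) + 2d(sin α − sin β) = 13.463847; p = √p² = 3.669312; φ = atan2(cos β − cos α, d + sin α − sin β) = -0.332898 rad; t = (φ − α) mod 2π = 0.943196 rad, q = (β − φ) mod 2π = 3.905328 rad → L = 1.15·(0.943196 + 3.669312 + 3.905328) = 1.15·8.517836 = 9.795512 m
RSR: p² = 2 + d² − 2cos(α−β) + 2d(sin β − sin α) = 22.107317; p = √p² = 4.701842; φ = atan2(cos α − cos β, d − sin α + sin β) = 0.257870 rad; t = (α − φ) mod 2π = 4.749221 rad, q = (φ − β) mod 2π = 2.968625 rad → L = 1.15·(4.749221 + 4.701842 + 2.968625) = 1.15·12.419688 = 14.282641 m
LSR: p² = d² − 2 + 2cos(α−β) + 2d(sin α + sin β) = 3.312705; p = √p² = 1.820084; φ = atan2(−cos α − cos β, d + sin α + sin β) − atan2(−2, p) = 1.063093 rad; t = (φ − α) mod 2π = 2.339188 rad, q = (φ − β) mod 2π = 3.773848 rad → L = 1.15·(2.339188 + 1.820084 + 3.773848) = 1.15·7.933120 = 9.123088 m
RSL: p² = d² − 2 + 2cos(α−β) − 2d(sin α + sin β) = 25.344184; p = √p² = 5.034301; φ = atan2(cos α + cos β, d − sin α − sin β) − atan2(2, p) = -0.492518 rad; t = (α − φ) mod 2π = 5.499609 rad, q = (β − φ) mod 2π = 4.064949 rad → L = 1.15·(5.499609 + 5.034301 + 4.064949) = 1.15·14.598858 = 16.788687 m
RLR: c = (6 − d² + 2cos(α−β) + 2d(sin α − sin β))/8 = -1.763415, |c| > 1 → infeasible
LRL: c = (6 − d² + 2cos(α−β) − 2d(sin α − sin β))/8 = -0.682981; p = 2π − arccos c = 3.960553 rad; φ = atan2(cos β − cos α, d + sin α − sin β) = -0.332898 rad; t = (φ − α + p/2) mod 2π = 2.923473 rad, q = (β − α − t + p) mod 2π = 5.885605 rad → L = 1.15·(2.923473 + 3.960553 + 5.885605) = 1.15·12.769631 = 14.685075 m
Shortest: LSR with L = 9.123088 m ≈ 9.1231 m
Convert LSR to answer units (arcs ×180/π): t = 2.339188·180/π = 134.0256°, p = ρ·p = 1.15·1.820084 = 2.0931 m, q = 3.773848·180/π = 216.2256°, L = 9.1231 m.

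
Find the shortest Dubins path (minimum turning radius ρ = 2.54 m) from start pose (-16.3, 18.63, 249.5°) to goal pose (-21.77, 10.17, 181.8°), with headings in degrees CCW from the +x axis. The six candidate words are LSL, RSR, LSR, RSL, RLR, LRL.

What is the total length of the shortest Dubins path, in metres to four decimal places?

10.5139 m

Let ψ = atan2(Δy, Δx) = atan2(-8.46, -5.47) = -122.8856° be the start→goal bearing.
Normalize: d = |goal − start| / ρ = 10.074349/2.54 = 3.966279, α = (θ_start − ψ) mod 360° = 12.3856° = 0.216169 rad, β = (θ_goal − ψ) mod 360° = 304.6856° = 5.317767 rad.
Common terms: sin α = 0.214490, cos α = 0.976726, sin β = -0.822287, cos β = 0.569073, cos(α−β) = 0.379456, d² = 15.731369. Work in radians in the unit-radius frame; every candidate has L = ρ·(t + p + q).
LSL: p² = 2 + d² − 2cos(α−β) + 2d(sin α − sin β) = 25.196749; p = √p² = 5.019636; φ = atan2(cos β − cos α, d + sin α − sin β) = -0.081301 rad; t = (φ − α) mod 2π = 5.985715 rad, q = (β − φ) mod 2π = 5.399068 rad → L = 2.54·(5.985715 + 5.019636 + 5.399068) = 2.54·16.404419 = 41.667224 m
RSR: p² = 2 + d² − 2cos(α−β) + 2d(sin β − sin α) = 8.748164; p = √p² = 2.957730; φ = atan2(cos α − cos β, d − sin α + sin β) = 0.138267 rad; t = (α − φ) mod 2π = 0.077902 rad, q = (φ − β) mod 2π = 1.103685 rad → L = 2.54·(0.077902 + 2.957730 + 1.103685) = 2.54·4.139318 = 10.513866 m
LSR: p² = d² − 2 + 2cos(α−β) + 2d(sin α + sin β) = 9.668891; p = √p² = 3.109484; φ = atan2(−cos α − cos β, d + sin α + sin β) − atan2(−2, p) = 0.140216 rad; t = (φ − α) mod 2π = 6.207232 rad, q = (φ − β) mod 2π = 1.105635 rad → L = 2.54·(6.207232 + 3.109484 + 1.105635) = 2.54·10.422351 = 26.472772 m
RSL: p² = d² − 2 + 2cos(α−β) − 2d(sin α + sin β) = 19.311672; p = √p² = 4.394505; φ = atan2(cos α + cos β, d − sin α − sin β) − atan2(2, p) = -0.101201 rad; t = (α − φ) mod 2π = 0.317370 rad, q = (β − φ) mod 2π = 5.418967 rad → L = 2.54·(0.317370 + 4.394505 + 5.418967) = 2.54·10.130842 = 25.732338 m
RLR: c = (6 − d² + 2cos(α−β) + 2d(sin α − sin β))/8 = -0.093521; p = 2π − arccos c = 4.618732 rad; φ = atan2(cos α − cos β, d − sin α + sin β) = 0.138267 rad; t = (α − φ + p/2) mod 2π = 2.387268 rad, q = (α − β − t + p) mod 2π = 3.413051 rad → L = 2.54·(2.387268 + 4.618732 + 3.413051) = 2.54·10.419051 = 26.464390 m
LRL: c = (6 − d² + 2cos(α−β) − 2d(sin α − sin β))/8 = -2.149594, |c| > 1 → infeasible
Shortest: RSR with L = 10.513866 m ≈ 10.5139 m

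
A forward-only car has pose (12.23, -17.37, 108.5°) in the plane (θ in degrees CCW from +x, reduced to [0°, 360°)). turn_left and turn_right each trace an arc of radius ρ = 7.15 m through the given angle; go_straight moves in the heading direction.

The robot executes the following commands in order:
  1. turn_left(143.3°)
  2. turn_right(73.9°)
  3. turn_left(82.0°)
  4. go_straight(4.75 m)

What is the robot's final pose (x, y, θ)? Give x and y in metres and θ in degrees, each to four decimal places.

(-16.5313, -32.8853, 259.9000°)

set_pose: (x, y, θ) = (12.2300, -17.3700, 108.5000°), ρ = 7.15
turn_left(143.3°): centre at ρ to the left, rotate +143.3° → (-1.3428, -17.4055, 251.8000°)
turn_right(73.9°): centre at ρ to the right, rotate −73.9° → (-8.3971, -22.3175, 177.9000°)
turn_left(82.0°): centre at ρ to the left, rotate +82.0° → (-15.6983, -28.2089, 259.9000°)
go_straight(4.75): x += 4.75·cos θ, y += 4.75·sin θ → (-16.5313, -32.8853, 259.9000°)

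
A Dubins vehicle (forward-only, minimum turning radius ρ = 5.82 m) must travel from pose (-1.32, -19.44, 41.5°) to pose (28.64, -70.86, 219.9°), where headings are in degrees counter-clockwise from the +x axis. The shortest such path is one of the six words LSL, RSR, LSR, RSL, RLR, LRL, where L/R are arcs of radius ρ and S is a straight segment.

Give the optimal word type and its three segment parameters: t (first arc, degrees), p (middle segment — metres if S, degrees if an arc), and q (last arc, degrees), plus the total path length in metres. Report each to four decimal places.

RSR: t = 103.7928°, p = 48.1130 m, q = 77.8072°, L = 66.5596 m

Let ψ = atan2(Δy, Δx) = atan2(-51.42, 29.96) = -59.7727° be the start→goal bearing.
Normalize: d = |goal − start| / ρ = 59.511495/5.82 = 10.225343, α = (θ_start − ψ) mod 360° = 101.2727° = 1.767542 rad, β = (θ_goal − ψ) mod 360° = 279.6727° = 4.881209 rad.
Common terms: sin α = 0.980708, cos α = -0.195478, sin β = -0.985784, cos β = 0.168019, cos(α−β) = -0.999610, d² = 104.557634. Work in radians in the unit-radius frame; every candidate has L = ρ·(t + p + q).
LSL: p² = 2 + d² − 2cos(α−β) + 2d(sin α − sin β) = 148.772958; p = √p² = 12.197252; φ = atan2(cos β − cos α, d + sin α − sin β) = 0.029806 rad; t = (φ − α) mod 2π = 4.545450 rad, q = (β − φ) mod 2π = 4.851403 rad → L = 5.82·(4.545450 + 12.197252 + 4.851403) = 5.82·21.594105 = 125.677690 m
RSR: p² = 2 + d² − 2cos(α−β) + 2d(sin β − sin α) = 68.340750; p = √p² = 8.266846; φ = atan2(cos α − cos β, d − sin α + sin β) = -0.043985 rad; t = (α − φ) mod 2π = 1.811526 rad, q = (φ − β) mod 2π = 1.357992 rad → L = 5.82·(1.811526 + 8.266846 + 1.357992) = 5.82·11.436364 = 66.559641 m
LSR: p² = d² − 2 + 2cos(α−β) + 2d(sin α + sin β) = 100.454612; p = √p² = 10.022705; φ = atan2(−cos α − cos β, d + sin α + sin β) − atan2(−2, p) = 0.199647 rad; t = (φ − α) mod 2π = 4.715290 rad, q = (φ − β) mod 2π = 1.601623 rad → L = 5.82·(4.715290 + 10.022705 + 1.601623) = 5.82·16.339618 = 95.096578 m
RSL: p² = d² − 2 + 2cos(α−β) − 2d(sin α + sin β) = 100.662216; p = √p² = 10.033056; φ = atan2(cos α + cos β, d − sin α − sin β) − atan2(2, p) = -0.199446 rad; t = (α − φ) mod 2π = 1.966987 rad, q = (β − φ) mod 2π = 5.080655 rad → L = 5.82·(1.966987 + 10.033056 + 5.080655) = 5.82·17.080698 = 99.409665 m
RLR: c = (6 − d² + 2cos(α−β) + 2d(sin α − sin β))/8 = -7.542594, |c| > 1 → infeasible
LRL: c = (6 − d² + 2cos(α−β) − 2d(sin α − sin β))/8 = -17.596620, |c| > 1 → infeasible
Shortest: RSR with L = 66.559641 m ≈ 66.5596 m
Convert RSR to answer units (arcs ×180/π): t = 1.811526·180/π = 103.7928°, p = ρ·p = 5.82·8.266846 = 48.1130 m, q = 1.357992·180/π = 77.8072°, L = 66.5596 m.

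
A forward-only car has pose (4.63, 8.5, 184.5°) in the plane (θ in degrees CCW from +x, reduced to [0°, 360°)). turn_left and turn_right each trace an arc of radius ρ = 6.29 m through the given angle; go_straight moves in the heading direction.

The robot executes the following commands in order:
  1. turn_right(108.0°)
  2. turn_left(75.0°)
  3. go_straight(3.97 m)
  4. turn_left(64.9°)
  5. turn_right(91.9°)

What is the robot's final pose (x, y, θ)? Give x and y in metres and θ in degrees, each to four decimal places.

set_pose: (x, y, θ) = (4.6300, 8.5000, 184.5000°), ρ = 6.29
turn_right(108.0°): centre at ρ to the right, rotate −108.0° → (-1.9797, 16.2390, 76.5000°)
turn_left(75.0°): centre at ρ to the left, rotate +75.0° → (-5.0946, 23.2351, 151.5000°)
go_straight(3.97): x += 3.97·cos θ, y += 3.97·sin θ → (-8.5835, 25.1294, 151.5000°)
turn_left(64.9°): centre at ρ to the left, rotate +64.9° → (-15.3174, 24.6645, 216.4000°)
turn_right(91.9°): centre at ρ to the right, rotate −91.9° → (-24.2338, 26.1645, 124.5000°)

(-24.2338, 26.1645, 124.5000°)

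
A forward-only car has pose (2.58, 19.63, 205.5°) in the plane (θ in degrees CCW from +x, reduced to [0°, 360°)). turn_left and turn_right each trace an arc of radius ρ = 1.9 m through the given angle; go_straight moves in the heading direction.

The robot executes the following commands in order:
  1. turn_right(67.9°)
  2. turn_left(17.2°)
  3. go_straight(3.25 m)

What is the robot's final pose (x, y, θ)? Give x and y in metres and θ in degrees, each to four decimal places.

(-2.9320, 21.6417, 154.8000°)

set_pose: (x, y, θ) = (2.5800, 19.6300, 205.5000°), ρ = 1.9
turn_right(67.9°): centre at ρ to the right, rotate −67.9° → (0.4809, 19.9418, 137.6000°)
turn_left(17.2°): centre at ρ to the left, rotate +17.2° → (0.0087, 20.2580, 154.8000°)
go_straight(3.25): x += 3.25·cos θ, y += 3.25·sin θ → (-2.9320, 21.6417, 154.8000°)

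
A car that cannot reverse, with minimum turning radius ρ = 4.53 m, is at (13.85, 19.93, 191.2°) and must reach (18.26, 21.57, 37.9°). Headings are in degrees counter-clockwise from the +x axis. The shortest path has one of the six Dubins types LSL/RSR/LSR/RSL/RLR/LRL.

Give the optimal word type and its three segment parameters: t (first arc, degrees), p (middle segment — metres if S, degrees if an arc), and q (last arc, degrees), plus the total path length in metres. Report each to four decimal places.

Let ψ = atan2(Δy, Δx) = atan2(1.64, 4.41) = 20.3993° be the start→goal bearing.
Normalize: d = |goal − start| / ρ = 4.705072/4.53 = 1.038647, α = (θ_start − ψ) mod 360° = 170.8007° = 2.981035 rad, β = (θ_goal − ψ) mod 360° = 17.5007° = 0.305445 rad.
Common terms: sin α = 0.159869, cos α = -0.987138, sin β = 0.300718, cos β = 0.953713, cos(α−β) = -0.893371, d² = 1.078788. Work in radians in the unit-radius frame; every candidate has L = ρ·(t + p + q).
LSL: p² = 2 + d² − 2cos(α−β) + 2d(sin α − sin β) = 4.572945; p = √p² = 2.138445; φ = atan2(cos β − cos α, d + sin α − sin β) = 1.137531 rad; t = (φ − α) mod 2π = 4.439681 rad, q = (β − φ) mod 2π = 5.451100 rad → L = 4.53·(4.439681 + 2.138445 + 5.451100) = 4.53·12.029225 = 54.492391 m
RSR: p² = 2 + d² − 2cos(α−β) + 2d(sin β − sin α) = 5.158117; p = √p² = 2.271149; φ = atan2(cos α − cos β, d − sin α + sin β) = -1.024719 rad; t = (α − φ) mod 2π = 4.005754 rad, q = (φ − β) mod 2π = 4.953021 rad → L = 4.53·(4.005754 + 2.271149 + 4.953021) = 4.53·11.229924 = 50.871555 m
LSR: p² = d² − 2 + 2cos(α−β) + 2d(sin α + sin β) = -1.751181 < 0 → infeasible
RSL: p² = d² − 2 + 2cos(α−β) − 2d(sin α + sin β) = -3.664729 < 0 → infeasible
RLR: c = (6 − d² + 2cos(α−β) + 2d(sin α − sin β))/8 = 0.355235; p = 2π − arccos c = 5.075555 rad; φ = atan2(cos α − cos β, d − sin α + sin β) = -1.024719 rad; t = (α − φ + p/2) mod 2π = 0.260346 rad, q = (α − β − t + p) mod 2π = 1.207613 rad → L = 4.53·(0.260346 + 5.075555 + 1.207613) = 4.53·6.543514 = 29.642119 m
LRL: c = (6 − d² + 2cos(α−β) − 2d(sin α − sin β))/8 = 0.428382; p = 2π − arccos c = 5.155090 rad; φ = atan2(cos β − cos α, d + sin α − sin β) = 1.137531 rad; t = (φ − α + p/2) mod 2π = 0.734041 rad, q = (β − α − t + p) mod 2π = 1.745460 rad → L = 4.53·(0.734041 + 5.155090 + 1.745460) = 4.53·7.634591 = 34.584696 m
Shortest: RLR with L = 29.642119 m ≈ 29.6421 m
Convert RLR to answer units (arcs ×180/π): t = 0.260346·180/π = 14.9167°, p = 5.075555·180/π = 290.8079°, q = 1.207613·180/π = 69.1911°, L = 29.6421 m.

RLR: t = 14.9167°, p = 290.8079°, q = 69.1911°, L = 29.6421 m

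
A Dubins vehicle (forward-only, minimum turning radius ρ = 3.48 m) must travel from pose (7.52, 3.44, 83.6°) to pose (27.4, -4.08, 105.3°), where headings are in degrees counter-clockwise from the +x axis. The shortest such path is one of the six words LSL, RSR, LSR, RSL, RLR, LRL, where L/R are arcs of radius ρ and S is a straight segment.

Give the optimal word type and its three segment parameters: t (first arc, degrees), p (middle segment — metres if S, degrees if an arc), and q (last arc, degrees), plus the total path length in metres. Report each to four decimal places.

Let ψ = atan2(Δy, Δx) = atan2(-7.52, 19.88) = -20.7201° be the start→goal bearing.
Normalize: d = |goal − start| / ρ = 21.254759/3.48 = 6.107690, α = (θ_start − ψ) mod 360° = 104.3201° = 1.820729 rad, β = (θ_goal − ψ) mod 360° = 126.0201° = 2.199466 rad.
Common terms: sin α = 0.968929, cos α = -0.247339, sin β = 0.808811, cos β = -0.588069, cos(α−β) = 0.929133, d² = 37.303871. Work in radians in the unit-radius frame; every candidate has L = ρ·(t + p + q).
LSL: p² = 2 + d² − 2cos(α−β) + 2d(sin α − sin β) = 39.401512; p = √p² = 6.277062; φ = atan2(cos β − cos α, d + sin α − sin β) = -0.054308 rad; t = (φ − α) mod 2π = 4.408147 rad, q = (β − φ) mod 2π = 2.253774 rad → L = 3.48·(4.408147 + 6.277062 + 2.253774) = 3.48·12.938984 = 45.027665 m
RSR: p² = 2 + d² − 2cos(α−β) + 2d(sin β − sin α) = 35.489700; p = √p² = 5.957323; φ = atan2(cos α − cos β, d − sin α + sin β) = 0.057226 rad; t = (α − φ) mod 2π = 1.763503 rad, q = (φ − β) mod 2π = 4.140946 rad → L = 3.48·(1.763503 + 5.957323 + 4.140946) = 3.48·11.861772 = 41.278967 m
LSR: p² = d² − 2 + 2cos(α−β) + 2d(sin α + sin β) = 58.877900; p = √p² = 7.673194; φ = atan2(−cos α − cos β, d + sin α + sin β) − atan2(−2, p) = 0.360524 rad; t = (φ − α) mod 2π = 4.822980 rad, q = (φ − β) mod 2π = 4.444244 rad → L = 3.48·(4.822980 + 7.673194 + 4.444244) = 3.48·16.940417 = 58.952653 m
RSL: p² = d² − 2 + 2cos(α−β) − 2d(sin α + sin β) = 15.446373; p = √p² = 3.930187; φ = atan2(cos α + cos β, d − sin α − sin β) − atan2(2, p) = -0.661323 rad; t = (α − φ) mod 2π = 2.482052 rad, q = (β − φ) mod 2π = 2.860789 rad → L = 3.48·(2.482052 + 3.930187 + 2.860789) = 3.48·9.273028 = 32.270138 m
RLR: c = (6 − d² + 2cos(α−β) + 2d(sin α − sin β))/8 = -3.436212, |c| > 1 → infeasible
LRL: c = (6 − d² + 2cos(α−β) − 2d(sin α − sin β))/8 = -3.925189, |c| > 1 → infeasible
Shortest: RSL with L = 32.270138 m ≈ 32.2701 m
Convert RSL to answer units (arcs ×180/π): t = 2.482052·180/π = 142.2111°, p = ρ·p = 3.48·3.930187 = 13.6771 m, q = 2.860789·180/π = 163.9111°, L = 32.2701 m.

RSL: t = 142.2111°, p = 13.6771 m, q = 163.9111°, L = 32.2701 m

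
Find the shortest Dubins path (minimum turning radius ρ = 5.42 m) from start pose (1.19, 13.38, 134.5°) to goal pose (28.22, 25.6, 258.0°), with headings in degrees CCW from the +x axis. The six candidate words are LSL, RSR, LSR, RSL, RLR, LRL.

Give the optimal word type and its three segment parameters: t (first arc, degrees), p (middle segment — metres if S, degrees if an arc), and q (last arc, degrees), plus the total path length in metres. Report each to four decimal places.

RSR: t = 106.3745°, p = 20.2543 m, q = 130.1255°, L = 42.6265 m

Let ψ = atan2(Δy, Δx) = atan2(12.22, 27.03) = 24.3273° be the start→goal bearing.
Normalize: d = |goal − start| / ρ = 29.663939/5.42 = 5.473052, α = (θ_start − ψ) mod 360° = 110.1727° = 1.922877 rad, β = (θ_goal − ψ) mod 360° = 233.6727° = 4.078359 rad.
Common terms: sin α = 0.938657, cos α = -0.344852, sin β = -0.805646, cos β = -0.592397, cos(α−β) = -0.551937, d² = 29.954293. Work in radians in the unit-radius frame; every candidate has L = ρ·(t + p + q).
LSL: p² = 2 + d² − 2cos(α−β) + 2d(sin α − sin β) = 52.151495; p = √p² = 7.221599; φ = atan2(cos β − cos α, d + sin α − sin β) = -0.034285 rad; t = (φ − α) mod 2π = 4.326023 rad, q = (β − φ) mod 2π = 4.112644 rad → L = 5.42·(4.326023 + 7.221599 + 4.112644) = 5.42·15.660266 = 84.878643 m
RSR: p² = 2 + d² − 2cos(α−β) + 2d(sin β − sin α) = 13.964839; p = √p² = 3.736956; φ = atan2(cos α − cos β, d − sin α + sin β) = 0.066291 rad; t = (α − φ) mod 2π = 1.856586 rad, q = (φ − β) mod 2π = 2.271118 rad → L = 5.42·(1.856586 + 3.736956 + 2.271118) = 5.42·7.864660 = 42.626455 m
LSR: p² = d² − 2 + 2cos(α−β) + 2d(sin α + sin β) = 28.306368; p = √p² = 5.320373; φ = atan2(−cos α − cos β, d + sin α + sin β) − atan2(−2, p) = 0.525224 rad; t = (φ − α) mod 2π = 4.885532 rad, q = (φ − β) mod 2π = 2.730051 rad → L = 5.42·(4.885532 + 5.320373 + 2.730051) = 5.42·12.935956 = 70.112881 m
RSL: p² = d² − 2 + 2cos(α−β) − 2d(sin α + sin β) = 25.394470; p = √p² = 5.039293; φ = atan2(cos α + cos β, d − sin α − sin β) − atan2(2, p) = -0.551558 rad; t = (α − φ) mod 2π = 2.474435 rad, q = (β − φ) mod 2π = 4.629917 rad → L = 5.42·(2.474435 + 5.039293 + 4.629917) = 5.42·12.143645 = 65.818557 m
RLR: c = (6 − d² + 2cos(α−β) + 2d(sin α − sin β))/8 = -0.745605; p = 2π − arccos c = 3.870947 rad; φ = atan2(cos α − cos β, d − sin α + sin β) = 0.066291 rad; t = (α − φ + p/2) mod 2π = 3.792060 rad, q = (α − β − t + p) mod 2π = 4.206591 rad → L = 5.42·(3.792060 + 3.870947 + 4.206591) = 5.42·11.869598 = 64.333219 m
LRL: c = (6 − d² + 2cos(α−β) − 2d(sin α − sin β))/8 = -5.518937, |c| > 1 → infeasible
Shortest: RSR with L = 42.626455 m ≈ 42.6265 m
Convert RSR to answer units (arcs ×180/π): t = 1.856586·180/π = 106.3745°, p = ρ·p = 5.42·3.736956 = 20.2543 m, q = 2.271118·180/π = 130.1255°, L = 42.6265 m.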